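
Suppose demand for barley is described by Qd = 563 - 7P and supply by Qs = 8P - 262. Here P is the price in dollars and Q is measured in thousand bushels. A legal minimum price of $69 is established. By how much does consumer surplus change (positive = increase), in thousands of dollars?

-1806

Equilibrium: 563 - 7P = 8P - 262, so 825 = 15P and P* = 55, Q* = 178.
Because the floor (69) lies above the market-clearing price, it is binding.
At P = 69: Qd = 563 - 7·69 = 80 and Qs = 8·69 - 262 = 290.
Consumer surplus without the control is ½ · (563/7 - 55) · 178 = 15842/7.
With the floor, consumers buy 80 units at 69, so CS = ½ · (563/7 - 69) · 80 = 3200/7.
Change in consumer surplus = 3200/7 - 15842/7 = -1806.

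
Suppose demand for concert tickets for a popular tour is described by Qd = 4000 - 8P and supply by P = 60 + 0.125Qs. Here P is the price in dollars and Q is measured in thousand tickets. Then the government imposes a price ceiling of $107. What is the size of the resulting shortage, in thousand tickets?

2768

Rearranging supply gives Qs = 8P - 480. Equilibrium: 4000 - 8P = 8P - 480, so 4480 = 16P and P* = 280, Q* = 1760.
The ceiling of 107 is below the equilibrium price 280, so it binds.
At P = 107: Qd = 4000 - 8·107 = 3144 and Qs = 8·107 - 480 = 376.
Shortage = Qd - Qs = 3144 - 376 = 2768.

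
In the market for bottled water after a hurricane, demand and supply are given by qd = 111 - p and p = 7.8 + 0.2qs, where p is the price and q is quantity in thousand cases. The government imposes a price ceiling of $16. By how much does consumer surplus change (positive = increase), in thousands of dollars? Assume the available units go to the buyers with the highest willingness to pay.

Rearranging supply gives qs = 5p - 39. Setting quantity demanded equal to quantity supplied, 111 - p = 5p - 39, gives p* = 25 and q* = 86.
The ceiling of 16 is below the equilibrium price 25, so it binds.
At p = 16: qd = 111 - 16 = 95 and qs = 5·16 - 39 = 41.
Consumer surplus without the control is ½ · (111 - 25) · 86 = 3698.
With the ceiling, 41 units are sold at 16 (assume they go to the highest-value buyers). The demand price at q = 41 is 70, so CS = ½ · [(111 - 16) + (70 - 16)] · 41 = 3054.5.
Change in consumer surplus = 3054.5 - 3698 = -643.5.

-643.5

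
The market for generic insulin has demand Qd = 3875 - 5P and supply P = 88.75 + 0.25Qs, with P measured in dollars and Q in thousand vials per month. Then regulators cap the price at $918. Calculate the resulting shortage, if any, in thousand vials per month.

Rearranging supply gives Qs = 4P - 355. Equilibrium: 3875 - 5P = 4P - 355, so 4230 = 9P and P* = 470, Q* = 1525.
Since 918 is above P* = 470, the ceiling does not bind and the free-market outcome prevails.
Since the control does not bind, there is no shortage.

0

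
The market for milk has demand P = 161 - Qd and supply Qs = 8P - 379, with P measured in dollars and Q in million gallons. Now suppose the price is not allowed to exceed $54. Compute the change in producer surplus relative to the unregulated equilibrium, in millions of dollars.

Rearranging demand gives Qd = 161 - P. Equilibrium: 161 - P = 8P - 379, so 540 = 9P and P* = 60, Q* = 101.
Since 54 < 60, the ceiling is binding.
At P = 54: Qd = 161 - 54 = 107 and Qs = 8·54 - 379 = 53.
Producer surplus without the control is ½ · (60 - 47.375) · 101 = 637.5625.
With the ceiling, producers sell 53 units at 54, so PS = ½ · (54 - 47.375) · 53 = 175.5625.
Change in producer surplus = 175.5625 - 637.5625 = -462.

-462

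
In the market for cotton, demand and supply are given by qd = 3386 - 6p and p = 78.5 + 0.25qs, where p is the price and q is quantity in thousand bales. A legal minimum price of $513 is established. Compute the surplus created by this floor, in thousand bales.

1430

Rearranging supply gives qs = 4p - 314. Equilibrium: 3386 - 6p = 4p - 314, so 3700 = 10p and p* = 370, q* = 1166.
The floor of 513 is above the equilibrium price 370, so it binds.
At p = 513: qd = 3386 - 6·513 = 308 and qs = 4·513 - 314 = 1738.
Surplus = qs - qd = 1738 - 308 = 1430.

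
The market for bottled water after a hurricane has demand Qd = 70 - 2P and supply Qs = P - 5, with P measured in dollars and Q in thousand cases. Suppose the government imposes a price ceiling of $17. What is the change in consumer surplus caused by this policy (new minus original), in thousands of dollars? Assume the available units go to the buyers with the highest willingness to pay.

80

In a free market, 70 - 2P = P - 5 gives the equilibrium P* = 25, Q* = 20.
The ceiling of 17 is below the equilibrium price 25, so it binds.
At P = 17: Qd = 70 - 2·17 = 36 and Qs = 17 - 5 = 12.
Consumer surplus without the control is ½ · (35 - 25) · 20 = 100.
With the ceiling, 12 units are sold at 17 (assume they go to the highest-value buyers). The demand price at Q = 12 is 29, so CS = ½ · [(35 - 17) + (29 - 17)] · 12 = 180.
Change in consumer surplus = 180 - 100 = 80.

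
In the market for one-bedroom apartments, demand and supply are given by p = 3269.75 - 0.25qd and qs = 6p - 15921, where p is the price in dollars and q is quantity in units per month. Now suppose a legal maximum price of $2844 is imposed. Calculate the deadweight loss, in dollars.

Rearranging demand gives qd = 13079 - 4p. Setting quantity demanded equal to quantity supplied, 13079 - 4p = 6p - 15921, gives p* = 2900 and q* = 1479.
Since 2844 < 2900, the ceiling is binding.
At p = 2844: qd = 13079 - 4·2844 = 1703 and qs = 6·2844 - 15921 = 1143.
Quantity traded falls to 1143. At q = 1143 the demand price is (13079 - 1143)/4 = 2984 and the supply price is (15921 + 1143)/6 = 2844.
Deadweight loss = ½ · (2984 - 2844) · (1479 - 1143) = ½ · 140 · 336 = 23520.

23520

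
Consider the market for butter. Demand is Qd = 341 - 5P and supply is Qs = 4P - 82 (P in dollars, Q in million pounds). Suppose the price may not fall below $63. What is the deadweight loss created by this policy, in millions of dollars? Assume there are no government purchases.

1440

Equilibrium: 341 - 5P = 4P - 82, so 423 = 9P and P* = 47, Q* = 106.
The floor of 63 is above the equilibrium price 47, so it binds.
At P = 63: Qd = 341 - 5·63 = 26 and Qs = 4·63 - 82 = 170.
Quantity traded falls to 26. At Q = 26 the demand price is (341 - 26)/5 = 63 and the supply price is (82 + 26)/4 = 27.
Deadweight loss = ½ · (63 - 27) · (106 - 26) = ½ · 36 · 80 = 1440.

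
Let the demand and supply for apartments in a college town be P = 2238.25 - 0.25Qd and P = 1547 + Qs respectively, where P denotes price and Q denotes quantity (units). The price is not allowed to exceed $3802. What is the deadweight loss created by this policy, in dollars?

Rearranging demand gives Qd = 8953 - 4P; rearranging supply gives Qs = P - 1547. Equilibrium: 8953 - 4P = P - 1547, so 10500 = 5P and P* = 2100, Q* = 553.
The ceiling of 3802 is above the equilibrium price 2100, so it is not binding; the market clears at P* = 2100, Q* = 553.
Since the control does not bind, no trades are prevented and deadweight loss is zero.

0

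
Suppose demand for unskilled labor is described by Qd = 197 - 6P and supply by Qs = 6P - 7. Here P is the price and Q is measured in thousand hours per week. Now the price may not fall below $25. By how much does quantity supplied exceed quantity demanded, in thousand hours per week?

96

Setting quantity demanded equal to quantity supplied, 197 - 6P = 6P - 7, gives P* = 17 and Q* = 95.
The floor of 25 is above the equilibrium price 17, so it binds.
At P = 25: Qd = 197 - 6·25 = 47 and Qs = 6·25 - 7 = 143.
Surplus = Qs - Qd = 143 - 47 = 96.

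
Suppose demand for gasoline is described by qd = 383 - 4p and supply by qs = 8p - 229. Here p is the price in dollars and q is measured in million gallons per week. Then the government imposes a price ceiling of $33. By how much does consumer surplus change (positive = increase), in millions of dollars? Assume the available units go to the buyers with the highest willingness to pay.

-1962

Setting quantity demanded equal to quantity supplied, 383 - 4p = 8p - 229, gives p* = 51 and q* = 179.
Since 33 < 51, the ceiling is binding.
At p = 33: qd = 383 - 4·33 = 251 and qs = 8·33 - 229 = 35.
Consumer surplus without the control is ½ · (95.75 - 51) · 179 = 4005.125.
With the ceiling, 35 units are sold at 33 (assume they go to the highest-value buyers). The demand price at q = 35 is 87, so CS = ½ · [(95.75 - 33) + (87 - 33)] · 35 = 2043.125.
Change in consumer surplus = 2043.125 - 4005.125 = -1962.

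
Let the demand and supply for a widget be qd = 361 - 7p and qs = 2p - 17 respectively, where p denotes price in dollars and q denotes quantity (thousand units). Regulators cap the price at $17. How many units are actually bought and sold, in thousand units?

Equilibrium: 361 - 7p = 2p - 17, so 378 = 9p and p* = 42, q* = 67.
Since 17 < 42, the ceiling is binding.
At p = 17: qd = 361 - 7·17 = 242 and qs = 2·17 - 17 = 17.
The quantity actually transacted is the short side, supply: 17.

17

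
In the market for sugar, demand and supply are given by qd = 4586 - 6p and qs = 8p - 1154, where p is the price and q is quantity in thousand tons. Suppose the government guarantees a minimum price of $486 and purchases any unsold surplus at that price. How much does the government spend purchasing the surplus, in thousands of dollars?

In a free market, 4586 - 6p = 8p - 1154 gives the equilibrium p* = 410, q* = 2126.
The floor of 486 is above the equilibrium price 410, so it binds.
At p = 486: qd = 4586 - 6·486 = 1670 and qs = 8·486 - 1154 = 2734.
Surplus = qs - qd = 1064.
Government expenditure = surplus × support price = 1064 × 486 = 517104.

517104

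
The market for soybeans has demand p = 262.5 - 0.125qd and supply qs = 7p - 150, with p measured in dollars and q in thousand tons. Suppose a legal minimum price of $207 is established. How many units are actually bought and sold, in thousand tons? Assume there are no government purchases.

Rearranging demand gives qd = 2100 - 8p. Without the control the market clears where 2100 - 8p = 7p - 150, i.e. p* = 150 and q* = 900.
Since 207 > 150, the floor is binding.
At p = 207: qd = 2100 - 8·207 = 444 and qs = 7·207 - 150 = 1299.
The quantity actually transacted is the short side, demand: 444.

444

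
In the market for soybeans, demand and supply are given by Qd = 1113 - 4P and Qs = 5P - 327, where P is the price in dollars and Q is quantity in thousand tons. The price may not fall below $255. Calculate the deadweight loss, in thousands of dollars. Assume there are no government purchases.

32490

Without the control the market clears where 1113 - 4P = 5P - 327, i.e. P* = 160 and Q* = 473.
Since 255 > 160, the floor is binding.
At P = 255: Qd = 1113 - 4·255 = 93 and Qs = 5·255 - 327 = 948.
Quantity traded falls to 93. At Q = 93 the demand price is (1113 - 93)/4 = 255 and the supply price is (327 + 93)/5 = 84.
Deadweight loss = ½ · (255 - 84) · (473 - 93) = ½ · 171 · 380 = 32490.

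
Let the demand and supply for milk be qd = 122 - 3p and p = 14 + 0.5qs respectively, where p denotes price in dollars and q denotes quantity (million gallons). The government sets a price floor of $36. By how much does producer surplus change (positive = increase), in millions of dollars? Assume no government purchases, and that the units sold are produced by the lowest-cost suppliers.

Rearranging supply gives qs = 2p - 28. Setting quantity demanded equal to quantity supplied, 122 - 3p = 2p - 28, gives p* = 30 and q* = 32.
Since 36 > 30, the floor is binding.
At p = 36: qd = 122 - 3·36 = 14 and qs = 2·36 - 28 = 44.
Producer surplus without the control is ½ · (30 - 14) · 32 = 256.
With the floor, 14 units are sold at 36. The supply price at q = 14 is 21, so PS = ½ · [(36 - 14) + (36 - 21)] · 14 = 259.
Change in producer surplus = 259 - 256 = 3.

3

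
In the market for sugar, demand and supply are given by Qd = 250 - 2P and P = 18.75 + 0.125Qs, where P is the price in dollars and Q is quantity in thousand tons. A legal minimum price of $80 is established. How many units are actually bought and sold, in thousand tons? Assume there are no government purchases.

90

Rearranging supply gives Qs = 8P - 150. Without the control the market clears where 250 - 2P = 8P - 150, i.e. P* = 40 and Q* = 170.
Because the floor (80) lies above the market-clearing price, it is binding.
At P = 80: Qd = 250 - 2·80 = 90 and Qs = 8·80 - 150 = 490.
The quantity actually transacted is the short side, demand: 90.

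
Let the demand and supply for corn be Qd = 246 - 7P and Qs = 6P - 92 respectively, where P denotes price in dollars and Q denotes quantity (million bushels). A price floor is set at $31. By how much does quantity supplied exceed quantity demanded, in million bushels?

65

Equilibrium: 246 - 7P = 6P - 92, so 338 = 13P and P* = 26, Q* = 64.
Because the floor (31) lies above the market-clearing price, it is binding.
At P = 31: Qd = 246 - 7·31 = 29 and Qs = 6·31 - 92 = 94.
Surplus = Qs - Qd = 94 - 29 = 65.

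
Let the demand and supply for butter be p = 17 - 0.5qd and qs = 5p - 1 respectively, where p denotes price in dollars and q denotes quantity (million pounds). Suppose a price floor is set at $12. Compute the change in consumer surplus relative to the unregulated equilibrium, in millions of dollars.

Rearranging demand gives qd = 34 - 2p. In a free market, 34 - 2p = 5p - 1 gives the equilibrium p* = 5, q* = 24.
Since 12 > 5, the floor is binding.
At p = 12: qd = 34 - 2·12 = 10 and qs = 5·12 - 1 = 59.
Consumer surplus without the control is ½ · (17 - 5) · 24 = 144.
With the floor, consumers buy 10 units at 12, so CS = ½ · (17 - 12) · 10 = 25.
Change in consumer surplus = 25 - 144 = -119.

-119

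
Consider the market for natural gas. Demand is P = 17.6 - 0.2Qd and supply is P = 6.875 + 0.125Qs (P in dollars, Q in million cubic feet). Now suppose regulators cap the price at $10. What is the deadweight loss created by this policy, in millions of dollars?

10.4

Rearranging demand gives Qd = 88 - 5P; rearranging supply gives Qs = 8P - 55. Setting quantity demanded equal to quantity supplied, 88 - 5P = 8P - 55, gives P* = 11 and Q* = 33.
Since 10 < 11, the ceiling is binding.
At P = 10: Qd = 88 - 5·10 = 38 and Qs = 8·10 - 55 = 25.
Quantity traded falls to 25. At Q = 25 the demand price is (88 - 25)/5 = 12.6 and the supply price is (55 + 25)/8 = 10.
Deadweight loss = ½ · (12.6 - 10) · (33 - 25) = ½ · 2.6 · 8 = 10.4.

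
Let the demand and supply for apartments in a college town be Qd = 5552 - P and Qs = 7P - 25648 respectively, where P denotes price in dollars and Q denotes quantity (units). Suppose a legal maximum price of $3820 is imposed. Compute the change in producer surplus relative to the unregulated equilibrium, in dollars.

-109760

Equilibrium: 5552 - P = 7P - 25648, so 31200 = 8P and P* = 3900, Q* = 1652.
Because the ceiling (3820) lies below the market-clearing price, it is binding.
At P = 3820: Qd = 5552 - 3820 = 1732 and Qs = 7·3820 - 25648 = 1092.
Producer surplus without the control is ½ · (3900 - 3664) · 1652 = 194936.
With the ceiling, producers sell 1092 units at 3820, so PS = ½ · (3820 - 3664) · 1092 = 85176.
Change in producer surplus = 85176 - 194936 = -109760.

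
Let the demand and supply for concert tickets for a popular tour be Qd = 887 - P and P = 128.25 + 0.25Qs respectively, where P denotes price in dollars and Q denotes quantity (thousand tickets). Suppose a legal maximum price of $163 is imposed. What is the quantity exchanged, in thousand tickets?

139

Rearranging supply gives Qs = 4P - 513. In a free market, 887 - P = 4P - 513 gives the equilibrium P* = 280, Q* = 607.
The ceiling of 163 is below the equilibrium price 280, so it binds.
At P = 163: Qd = 887 - 163 = 724 and Qs = 4·163 - 513 = 139.
The quantity actually transacted is the short side, supply: 139.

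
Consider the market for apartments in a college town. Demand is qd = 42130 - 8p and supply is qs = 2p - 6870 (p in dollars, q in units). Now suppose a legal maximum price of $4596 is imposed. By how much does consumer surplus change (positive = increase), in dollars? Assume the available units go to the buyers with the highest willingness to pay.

682784

Setting quantity demanded equal to quantity supplied, 42130 - 8p = 2p - 6870, gives p* = 4900 and q* = 2930.
Since 4596 < 4900, the ceiling is binding.
At p = 4596: qd = 42130 - 8·4596 = 5362 and qs = 2·4596 - 6870 = 2322.
Consumer surplus without the control is ½ · (5266.25 - 4900) · 2930 = 536556.25.
With the ceiling, 2322 units are sold at 4596 (assume they go to the highest-value buyers). The demand price at q = 2322 is 4976, so CS = ½ · [(5266.25 - 4596) + (4976 - 4596)] · 2322 = 1219340.25.
Change in consumer surplus = 1219340.25 - 536556.25 = 682784.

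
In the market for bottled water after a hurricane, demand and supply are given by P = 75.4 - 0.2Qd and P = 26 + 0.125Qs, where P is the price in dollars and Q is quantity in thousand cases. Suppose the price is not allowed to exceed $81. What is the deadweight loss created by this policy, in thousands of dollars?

Rearranging demand gives Qd = 377 - 5P; rearranging supply gives Qs = 8P - 208. Setting quantity demanded equal to quantity supplied, 377 - 5P = 8P - 208, gives P* = 45 and Q* = 152.
Since 81 is above P* = 45, the ceiling does not bind and the free-market outcome prevails.
Since the control does not bind, no trades are prevented and deadweight loss is zero.

0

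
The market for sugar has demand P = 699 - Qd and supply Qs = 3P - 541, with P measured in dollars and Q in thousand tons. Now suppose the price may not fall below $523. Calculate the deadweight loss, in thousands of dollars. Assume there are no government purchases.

30246

Rearranging demand gives Qd = 699 - P. In a free market, 699 - P = 3P - 541 gives the equilibrium P* = 310, Q* = 389.
Since 523 > 310, the floor is binding.
At P = 523: Qd = 699 - 523 = 176 and Qs = 3·523 - 541 = 1028.
Quantity traded falls to 176. At Q = 176 the demand price is 699 - 176 = 523 and the supply price is (541 + 176)/3 = 239.
Deadweight loss = ½ · (523 - 239) · (389 - 176) = ½ · 284 · 213 = 30246.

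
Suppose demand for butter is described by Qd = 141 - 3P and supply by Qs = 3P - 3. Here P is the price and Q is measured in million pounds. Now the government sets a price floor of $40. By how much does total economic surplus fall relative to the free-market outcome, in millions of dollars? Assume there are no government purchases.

Equilibrium: 141 - 3P = 3P - 3, so 144 = 6P and P* = 24, Q* = 69.
The floor of 40 is above the equilibrium price 24, so it binds.
At P = 40: Qd = 141 - 3·40 = 21 and Qs = 3·40 - 3 = 117.
Quantity traded falls to 21. At Q = 21 the demand price is (141 - 21)/3 = 40 and the supply price is (3 + 21)/3 = 8.
Deadweight loss = ½ · (40 - 8) · (69 - 21) = ½ · 32 · 48 = 768.

768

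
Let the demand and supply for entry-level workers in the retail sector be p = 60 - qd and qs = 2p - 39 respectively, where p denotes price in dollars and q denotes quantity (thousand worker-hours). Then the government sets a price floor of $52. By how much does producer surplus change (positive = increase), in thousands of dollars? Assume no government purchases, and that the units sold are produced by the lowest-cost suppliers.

61.75

Rearranging demand gives qd = 60 - p. In a free market, 60 - p = 2p - 39 gives the equilibrium p* = 33, q* = 27.
Because the floor (52) lies above the market-clearing price, it is binding.
At p = 52: qd = 60 - 52 = 8 and qs = 2·52 - 39 = 65.
Producer surplus without the control is ½ · (33 - 19.5) · 27 = 182.25.
With the floor, 8 units are sold at 52. The supply price at q = 8 is 23.5, so PS = ½ · [(52 - 19.5) + (52 - 23.5)] · 8 = 244.
Change in producer surplus = 244 - 182.25 = 61.75.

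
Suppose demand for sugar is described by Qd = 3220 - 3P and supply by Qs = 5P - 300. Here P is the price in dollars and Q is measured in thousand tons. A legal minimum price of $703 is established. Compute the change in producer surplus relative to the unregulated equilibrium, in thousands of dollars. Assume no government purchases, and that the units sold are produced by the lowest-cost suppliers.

229940.9

In a free market, 3220 - 3P = 5P - 300 gives the equilibrium P* = 440, Q* = 1900.
Because the floor (703) lies above the market-clearing price, it is binding.
At P = 703: Qd = 3220 - 3·703 = 1111 and Qs = 5·703 - 300 = 3215.
Producer surplus without the control is ½ · (440 - 60) · 1900 = 361000.
With the floor, 1111 units are sold at 703. The supply price at Q = 1111 is 282.2, so PS = ½ · [(703 - 60) + (703 - 282.2)] · 1111 = 590940.9.
Change in producer surplus = 590940.9 - 361000 = 229940.9.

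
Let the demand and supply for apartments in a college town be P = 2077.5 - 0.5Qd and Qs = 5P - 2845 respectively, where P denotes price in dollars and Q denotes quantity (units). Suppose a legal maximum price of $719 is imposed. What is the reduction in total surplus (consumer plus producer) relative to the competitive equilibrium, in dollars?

Rearranging demand gives Qd = 4155 - 2P. In a free market, 4155 - 2P = 5P - 2845 gives the equilibrium P* = 1000, Q* = 2155.
The ceiling of 719 is below the equilibrium price 1000, so it binds.
At P = 719: Qd = 4155 - 2·719 = 2717 and Qs = 5·719 - 2845 = 750.
Quantity traded falls to 750. At Q = 750 the demand price is (4155 - 750)/2 = 1702.5 and the supply price is (2845 + 750)/5 = 719.
Deadweight loss = ½ · (1702.5 - 719) · (2155 - 750) = ½ · 983.5 · 1405 = 690908.75.

690908.75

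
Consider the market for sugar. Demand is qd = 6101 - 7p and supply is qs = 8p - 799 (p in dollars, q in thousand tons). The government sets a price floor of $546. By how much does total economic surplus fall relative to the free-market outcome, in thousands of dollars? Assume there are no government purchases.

48536.25

Without the control the market clears where 6101 - 7p = 8p - 799, i.e. p* = 460 and q* = 2881.
Since 546 > 460, the floor is binding.
At p = 546: qd = 6101 - 7·546 = 2279 and qs = 8·546 - 799 = 3569.
Quantity traded falls to 2279. At q = 2279 the demand price is (6101 - 2279)/7 = 546 and the supply price is (799 + 2279)/8 = 384.75.
Deadweight loss = ½ · (546 - 384.75) · (2881 - 2279) = ½ · 161.25 · 602 = 48536.25.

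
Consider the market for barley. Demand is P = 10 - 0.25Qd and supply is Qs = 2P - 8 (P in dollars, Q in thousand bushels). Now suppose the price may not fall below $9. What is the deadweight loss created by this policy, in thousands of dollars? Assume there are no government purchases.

6

Rearranging demand gives Qd = 40 - 4P. Equilibrium: 40 - 4P = 2P - 8, so 48 = 6P and P* = 8, Q* = 8.
Because the floor (9) lies above the market-clearing price, it is binding.
At P = 9: Qd = 40 - 4·9 = 4 and Qs = 2·9 - 8 = 10.
Quantity traded falls to 4. At Q = 4 the demand price is (40 - 4)/4 = 9 and the supply price is (8 + 4)/2 = 6.
Deadweight loss = ½ · (9 - 6) · (8 - 4) = ½ · 3 · 4 = 6.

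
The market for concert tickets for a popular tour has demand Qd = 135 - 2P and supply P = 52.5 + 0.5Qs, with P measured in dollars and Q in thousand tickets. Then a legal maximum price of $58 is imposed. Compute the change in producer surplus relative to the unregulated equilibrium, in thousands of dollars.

-26

Rearranging supply gives Qs = 2P - 105. Without the control the market clears where 135 - 2P = 2P - 105, i.e. P* = 60 and Q* = 15.
The ceiling of 58 is below the equilibrium price 60, so it binds.
At P = 58: Qd = 135 - 2·58 = 19 and Qs = 2·58 - 105 = 11.
Producer surplus without the control is ½ · (60 - 52.5) · 15 = 56.25.
With the ceiling, producers sell 11 units at 58, so PS = ½ · (58 - 52.5) · 11 = 30.25.
Change in producer surplus = 30.25 - 56.25 = -26.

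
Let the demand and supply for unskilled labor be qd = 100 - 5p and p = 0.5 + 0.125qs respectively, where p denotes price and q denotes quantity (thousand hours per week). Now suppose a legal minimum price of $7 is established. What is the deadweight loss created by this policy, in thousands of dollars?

Rearranging supply gives qs = 8p - 4. Setting quantity demanded equal to quantity supplied, 100 - 5p = 8p - 4, gives p* = 8 and q* = 60.
The floor of 7 is below the equilibrium price 8, so it is not binding; the market clears at p* = 8, q* = 60.
Since the control does not bind, no trades are prevented and deadweight loss is zero.

0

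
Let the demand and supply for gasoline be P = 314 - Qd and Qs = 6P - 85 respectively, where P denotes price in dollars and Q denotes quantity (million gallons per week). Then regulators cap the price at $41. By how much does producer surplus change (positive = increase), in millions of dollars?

Rearranging demand gives Qd = 314 - P. In a free market, 314 - P = 6P - 85 gives the equilibrium P* = 57, Q* = 257.
Since 41 < 57, the ceiling is binding.
At P = 41: Qd = 314 - 41 = 273 and Qs = 6·41 - 85 = 161.
Producer surplus without the control is ½ · (57 - 85/6) · 257 = 66049/12.
With the ceiling, producers sell 161 units at 41, so PS = ½ · (41 - 85/6) · 161 = 25921/12.
Change in producer surplus = 25921/12 - 66049/12 = -3344.

-3344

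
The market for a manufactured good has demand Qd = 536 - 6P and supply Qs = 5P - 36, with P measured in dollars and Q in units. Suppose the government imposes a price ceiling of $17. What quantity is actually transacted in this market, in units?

49

Without the control the market clears where 536 - 6P = 5P - 36, i.e. P* = 52 and Q* = 224.
Since 17 < 52, the ceiling is binding.
At P = 17: Qd = 536 - 6·17 = 434 and Qs = 5·17 - 36 = 49.
The quantity actually transacted is the short side, supply: 49.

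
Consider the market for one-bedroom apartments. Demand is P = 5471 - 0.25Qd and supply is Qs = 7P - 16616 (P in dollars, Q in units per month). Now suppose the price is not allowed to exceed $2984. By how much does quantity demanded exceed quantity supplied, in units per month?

5676

Rearranging demand gives Qd = 21884 - 4P. Without the control the market clears where 21884 - 4P = 7P - 16616, i.e. P* = 3500 and Q* = 7884.
Because the ceiling (2984) lies below the market-clearing price, it is binding.
At P = 2984: Qd = 21884 - 4·2984 = 9948 and Qs = 7·2984 - 16616 = 4272.
Shortage = Qd - Qs = 9948 - 4272 = 5676.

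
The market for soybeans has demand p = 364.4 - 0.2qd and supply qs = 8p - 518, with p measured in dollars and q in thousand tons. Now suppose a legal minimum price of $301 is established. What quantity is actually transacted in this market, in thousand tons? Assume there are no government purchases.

317

Rearranging demand gives qd = 1822 - 5p. In a free market, 1822 - 5p = 8p - 518 gives the equilibrium p* = 180, q* = 922.
Because the floor (301) lies above the market-clearing price, it is binding.
At p = 301: qd = 1822 - 5·301 = 317 and qs = 8·301 - 518 = 1890.
The quantity actually transacted is the short side, demand: 317.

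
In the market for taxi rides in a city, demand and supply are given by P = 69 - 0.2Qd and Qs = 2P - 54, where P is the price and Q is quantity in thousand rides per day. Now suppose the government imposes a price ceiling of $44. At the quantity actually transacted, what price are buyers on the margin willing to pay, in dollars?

62.2

Rearranging demand gives Qd = 345 - 5P. In a free market, 345 - 5P = 2P - 54 gives the equilibrium P* = 57, Q* = 60.
Since 44 < 57, the ceiling is binding.
At P = 44: Qd = 345 - 5·44 = 125 and Qs = 2·44 - 54 = 34.
Only 34 units reach the market. On the demand curve, the marginal buyer's willingness to pay at Q = 34 is (345 - 34)/5 = 62.2.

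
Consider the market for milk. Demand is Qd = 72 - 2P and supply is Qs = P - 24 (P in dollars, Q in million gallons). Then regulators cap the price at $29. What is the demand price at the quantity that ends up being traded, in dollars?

Setting quantity demanded equal to quantity supplied, 72 - 2P = P - 24, gives P* = 32 and Q* = 8.
Because the ceiling (29) lies below the market-clearing price, it is binding.
At P = 29: Qd = 72 - 2·29 = 14 and Qs = 29 - 24 = 5.
Only 5 units reach the market. On the demand curve, the marginal buyer's willingness to pay at Q = 5 is (72 - 5)/2 = 33.5.

33.5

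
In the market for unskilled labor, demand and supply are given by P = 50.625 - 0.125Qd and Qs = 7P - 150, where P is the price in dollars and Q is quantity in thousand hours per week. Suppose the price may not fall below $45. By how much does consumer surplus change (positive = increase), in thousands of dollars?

Rearranging demand gives Qd = 405 - 8P. Equilibrium: 405 - 8P = 7P - 150, so 555 = 15P and P* = 37, Q* = 109.
Because the floor (45) lies above the market-clearing price, it is binding.
At P = 45: Qd = 405 - 8·45 = 45 and Qs = 7·45 - 150 = 165.
Consumer surplus without the control is ½ · (50.625 - 37) · 109 = 742.5625.
With the floor, consumers buy 45 units at 45, so CS = ½ · (50.625 - 45) · 45 = 126.5625.
Change in consumer surplus = 126.5625 - 742.5625 = -616.

-616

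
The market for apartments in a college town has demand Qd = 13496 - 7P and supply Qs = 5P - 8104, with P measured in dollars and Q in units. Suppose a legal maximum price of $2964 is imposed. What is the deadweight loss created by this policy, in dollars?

0

In a free market, 13496 - 7P = 5P - 8104 gives the equilibrium P* = 1800, Q* = 896.
The ceiling of 2964 is above the equilibrium price 1800, so it is not binding; the market clears at P* = 1800, Q* = 896.
Since the control does not bind, no trades are prevented and deadweight loss is zero.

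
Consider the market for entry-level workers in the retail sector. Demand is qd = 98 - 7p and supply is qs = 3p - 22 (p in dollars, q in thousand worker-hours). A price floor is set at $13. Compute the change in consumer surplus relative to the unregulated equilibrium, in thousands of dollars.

-10.5

Setting quantity demanded equal to quantity supplied, 98 - 7p = 3p - 22, gives p* = 12 and q* = 14.
Because the floor (13) lies above the market-clearing price, it is binding.
At p = 13: qd = 98 - 7·13 = 7 and qs = 3·13 - 22 = 17.
Consumer surplus without the control is ½ · (14 - 12) · 14 = 14.
With the floor, consumers buy 7 units at 13, so CS = ½ · (14 - 13) · 7 = 3.5.
Change in consumer surplus = 3.5 - 14 = -10.5.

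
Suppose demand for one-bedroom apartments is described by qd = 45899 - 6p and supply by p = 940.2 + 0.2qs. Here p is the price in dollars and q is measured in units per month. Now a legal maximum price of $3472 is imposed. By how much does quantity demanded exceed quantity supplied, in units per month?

Rearranging supply gives qs = 5p - 4701. Equilibrium: 45899 - 6p = 5p - 4701, so 50600 = 11p and p* = 4600, q* = 18299.
Since 3472 < 4600, the ceiling is binding.
At p = 3472: qd = 45899 - 6·3472 = 25067 and qs = 5·3472 - 4701 = 12659.
Shortage = qd - qs = 25067 - 12659 = 12408.

12408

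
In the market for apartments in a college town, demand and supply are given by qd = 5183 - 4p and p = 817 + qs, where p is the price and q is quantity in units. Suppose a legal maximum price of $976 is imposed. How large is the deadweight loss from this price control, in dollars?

Rearranging supply gives qs = p - 817. Setting quantity demanded equal to quantity supplied, 5183 - 4p = p - 817, gives p* = 1200 and q* = 383.
The ceiling of 976 is below the equilibrium price 1200, so it binds.
At p = 976: qd = 5183 - 4·976 = 1279 and qs = 976 - 817 = 159.
Quantity traded falls to 159. At q = 159 the demand price is (5183 - 159)/4 = 1256 and the supply price is 817 + 159 = 976.
Deadweight loss = ½ · (1256 - 976) · (383 - 159) = ½ · 280 · 224 = 31360.

31360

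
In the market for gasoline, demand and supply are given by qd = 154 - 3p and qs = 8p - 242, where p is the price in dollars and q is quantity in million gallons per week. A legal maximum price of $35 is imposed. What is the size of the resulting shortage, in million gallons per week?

Without the control the market clears where 154 - 3p = 8p - 242, i.e. p* = 36 and q* = 46.
Since 35 < 36, the ceiling is binding.
At p = 35: qd = 154 - 3·35 = 49 and qs = 8·35 - 242 = 38.
Shortage = qd - qs = 49 - 38 = 11.

11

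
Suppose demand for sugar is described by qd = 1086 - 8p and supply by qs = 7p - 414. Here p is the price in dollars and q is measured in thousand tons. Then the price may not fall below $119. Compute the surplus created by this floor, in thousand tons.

Setting quantity demanded equal to quantity supplied, 1086 - 8p = 7p - 414, gives p* = 100 and q* = 286.
Because the floor (119) lies above the market-clearing price, it is binding.
At p = 119: qd = 1086 - 8·119 = 134 and qs = 7·119 - 414 = 419.
Surplus = qs - qd = 419 - 134 = 285.

285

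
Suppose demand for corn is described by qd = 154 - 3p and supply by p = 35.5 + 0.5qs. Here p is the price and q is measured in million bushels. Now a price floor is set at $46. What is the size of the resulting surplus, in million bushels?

5

Rearranging supply gives qs = 2p - 71. Without the control the market clears where 154 - 3p = 2p - 71, i.e. p* = 45 and q* = 19.
The floor of 46 is above the equilibrium price 45, so it binds.
At p = 46: qd = 154 - 3·46 = 16 and qs = 2·46 - 71 = 21.
Surplus = qs - qd = 21 - 16 = 5.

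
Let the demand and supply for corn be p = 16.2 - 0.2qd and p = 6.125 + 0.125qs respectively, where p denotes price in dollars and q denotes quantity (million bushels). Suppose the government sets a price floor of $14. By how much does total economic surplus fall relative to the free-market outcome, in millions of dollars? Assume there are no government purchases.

65

Rearranging demand gives qd = 81 - 5p; rearranging supply gives qs = 8p - 49. Equilibrium: 81 - 5p = 8p - 49, so 130 = 13p and p* = 10, q* = 31.
Since 14 > 10, the floor is binding.
At p = 14: qd = 81 - 5·14 = 11 and qs = 8·14 - 49 = 63.
Quantity traded falls to 11. At q = 11 the demand price is (81 - 11)/5 = 14 and the supply price is (49 + 11)/8 = 7.5.
Deadweight loss = ½ · (14 - 7.5) · (31 - 11) = ½ · 6.5 · 20 = 65.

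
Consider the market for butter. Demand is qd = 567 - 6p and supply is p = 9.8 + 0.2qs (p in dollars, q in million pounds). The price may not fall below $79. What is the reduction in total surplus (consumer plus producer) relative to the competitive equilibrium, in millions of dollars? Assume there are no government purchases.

Rearranging supply gives qs = 5p - 49. Without the control the market clears where 567 - 6p = 5p - 49, i.e. p* = 56 and q* = 231.
Because the floor (79) lies above the market-clearing price, it is binding.
At p = 79: qd = 567 - 6·79 = 93 and qs = 5·79 - 49 = 346.
Quantity traded falls to 93. At q = 93 the demand price is (567 - 93)/6 = 79 and the supply price is (49 + 93)/5 = 28.4.
Deadweight loss = ½ · (79 - 28.4) · (231 - 93) = ½ · 50.6 · 138 = 3491.4.

3491.4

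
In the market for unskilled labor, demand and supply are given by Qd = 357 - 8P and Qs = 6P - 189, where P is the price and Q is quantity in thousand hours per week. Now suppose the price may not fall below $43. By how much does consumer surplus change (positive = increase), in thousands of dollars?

Equilibrium: 357 - 8P = 6P - 189, so 546 = 14P and P* = 39, Q* = 45.
Because the floor (43) lies above the market-clearing price, it is binding.
At P = 43: Qd = 357 - 8·43 = 13 and Qs = 6·43 - 189 = 69.
Consumer surplus without the control is ½ · (44.625 - 39) · 45 = 126.5625.
With the floor, consumers buy 13 units at 43, so CS = ½ · (44.625 - 43) · 13 = 10.5625.
Change in consumer surplus = 10.5625 - 126.5625 = -116.

-116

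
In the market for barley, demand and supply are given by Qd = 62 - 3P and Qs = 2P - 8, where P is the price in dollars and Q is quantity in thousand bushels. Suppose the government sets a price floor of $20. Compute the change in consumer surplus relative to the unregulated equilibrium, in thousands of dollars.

-66

Equilibrium: 62 - 3P = 2P - 8, so 70 = 5P and P* = 14, Q* = 20.
The floor of 20 is above the equilibrium price 14, so it binds.
At P = 20: Qd = 62 - 3·20 = 2 and Qs = 2·20 - 8 = 32.
Consumer surplus without the control is ½ · (62/3 - 14) · 20 = 200/3.
With the floor, consumers buy 2 units at 20, so CS = ½ · (62/3 - 20) · 2 = 2/3.
Change in consumer surplus = 2/3 - 200/3 = -66.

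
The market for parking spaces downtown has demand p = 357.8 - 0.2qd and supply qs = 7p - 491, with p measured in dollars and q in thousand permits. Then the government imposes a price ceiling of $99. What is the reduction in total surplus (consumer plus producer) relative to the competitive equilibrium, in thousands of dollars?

69560.4

Rearranging demand gives qd = 1789 - 5p. Without the control the market clears where 1789 - 5p = 7p - 491, i.e. p* = 190 and q* = 839.
Because the ceiling (99) lies below the market-clearing price, it is binding.
At p = 99: qd = 1789 - 5·99 = 1294 and qs = 7·99 - 491 = 202.
Quantity traded falls to 202. At q = 202 the demand price is (1789 - 202)/5 = 317.4 and the supply price is (491 + 202)/7 = 99.
Deadweight loss = ½ · (317.4 - 99) · (839 - 202) = ½ · 218.4 · 637 = 69560.4.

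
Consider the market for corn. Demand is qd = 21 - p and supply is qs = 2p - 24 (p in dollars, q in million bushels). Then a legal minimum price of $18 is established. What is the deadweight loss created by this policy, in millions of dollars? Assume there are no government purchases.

6.75

Equilibrium: 21 - p = 2p - 24, so 45 = 3p and p* = 15, q* = 6.
Since 18 > 15, the floor is binding.
At p = 18: qd = 21 - 18 = 3 and qs = 2·18 - 24 = 12.
Quantity traded falls to 3. At q = 3 the demand price is 21 - 3 = 18 and the supply price is (24 + 3)/2 = 13.5.
Deadweight loss = ½ · (18 - 13.5) · (6 - 3) = ½ · 4.5 · 3 = 6.75.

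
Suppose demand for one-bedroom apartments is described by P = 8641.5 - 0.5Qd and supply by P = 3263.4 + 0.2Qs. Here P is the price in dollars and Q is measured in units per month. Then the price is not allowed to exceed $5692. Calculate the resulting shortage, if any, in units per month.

0

Rearranging demand gives Qd = 17283 - 2P; rearranging supply gives Qs = 5P - 16317. Without the control the market clears where 17283 - 2P = 5P - 16317, i.e. P* = 4800 and Q* = 7683.
Since 5692 is above P* = 4800, the ceiling does not bind and the free-market outcome prevails.
Since the control does not bind, there is no shortage.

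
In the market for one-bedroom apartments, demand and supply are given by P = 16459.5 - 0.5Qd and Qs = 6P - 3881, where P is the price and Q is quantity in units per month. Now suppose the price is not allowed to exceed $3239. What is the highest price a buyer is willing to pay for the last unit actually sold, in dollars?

Rearranging demand gives Qd = 32919 - 2P. Without the control the market clears where 32919 - 2P = 6P - 3881, i.e. P* = 4600 and Q* = 23719.
The ceiling of 3239 is below the equilibrium price 4600, so it binds.
At P = 3239: Qd = 32919 - 2·3239 = 26441 and Qs = 6·3239 - 3881 = 15553.
Only 15553 units reach the market. On the demand curve, the marginal buyer's willingness to pay at Q = 15553 is (32919 - 15553)/2 = 8683.

8683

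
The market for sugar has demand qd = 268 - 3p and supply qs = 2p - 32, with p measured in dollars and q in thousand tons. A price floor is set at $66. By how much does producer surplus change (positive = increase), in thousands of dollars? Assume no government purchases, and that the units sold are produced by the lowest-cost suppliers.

339

Without the control the market clears where 268 - 3p = 2p - 32, i.e. p* = 60 and q* = 88.
Because the floor (66) lies above the market-clearing price, it is binding.
At p = 66: qd = 268 - 3·66 = 70 and qs = 2·66 - 32 = 100.
Producer surplus without the control is ½ · (60 - 16) · 88 = 1936.
With the floor, 70 units are sold at 66. The supply price at q = 70 is 51, so PS = ½ · [(66 - 16) + (66 - 51)] · 70 = 2275.
Change in producer surplus = 2275 - 1936 = 339.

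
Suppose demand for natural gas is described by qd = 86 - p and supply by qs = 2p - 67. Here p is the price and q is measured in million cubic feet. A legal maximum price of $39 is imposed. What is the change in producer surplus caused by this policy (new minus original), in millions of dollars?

-276

In a free market, 86 - p = 2p - 67 gives the equilibrium p* = 51, q* = 35.
The ceiling of 39 is below the equilibrium price 51, so it binds.
At p = 39: qd = 86 - 39 = 47 and qs = 2·39 - 67 = 11.
Producer surplus without the control is ½ · (51 - 33.5) · 35 = 306.25.
With the ceiling, producers sell 11 units at 39, so PS = ½ · (39 - 33.5) · 11 = 30.25.
Change in producer surplus = 30.25 - 306.25 = -276.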